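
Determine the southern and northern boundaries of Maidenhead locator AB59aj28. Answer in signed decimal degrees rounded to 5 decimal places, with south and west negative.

Field A=0, B=1: +0·20° lon, +1·10° lat → SW at lon -180°, lat -80°.
Square 5, 9: +5·2° lon, +9·1° lat → SW at lon -170°, lat -71°.
Subsquare a=0, j=9: +0·0.0833333° lon, +9·0.0416667° lat → SW at lon -170°, lat -70.625°.
Extended square 2, 8: +2·0.00833333° lon, +8·0.00416667° lat → SW at lon -169.983°, lat -70.5917°.
Cell spans 0.00833333° lon × 0.00416667° lat.
south -70.59167, north -70.58750.

-70.59167, -70.58750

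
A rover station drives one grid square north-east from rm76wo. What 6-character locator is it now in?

RM76xp

Longitude subsquare w = 22; +1 → 23 = x.
Latitude subsquare o = 14; +1 → 15 = p.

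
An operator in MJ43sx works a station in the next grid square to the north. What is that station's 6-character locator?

MJ44sa

Latitude subsquare x = 23; +1 → 24, wraps to 0 = a, carry into square.
Latitude square 3; +1 → 4.
The longitude characters are unchanged.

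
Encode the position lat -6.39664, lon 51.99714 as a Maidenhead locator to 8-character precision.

LI53xo94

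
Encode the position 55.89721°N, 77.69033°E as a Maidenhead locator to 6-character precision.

Shift to the Maidenhead origin (180°W, 90°S): lon 257.6903, lat 145.8972.
Field: lon ⌊257.6903/20⌋ = 12 → M; lat ⌊145.8972/10⌋ = 14 → O.
Square: lon ⌊17.6903/2⌋ = 8; lat ⌊5.8972/1⌋ = 5.
Subsquare: lon ⌊1.6903/0.0833333⌋ = 20 → u; lat ⌊0.8972/0.0416667⌋ = 21 → v.

MO85uv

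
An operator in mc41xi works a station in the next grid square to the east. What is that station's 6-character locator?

Longitude subsquare x = 23; +1 → 24, wraps to 0 = a, carry into square.
Longitude square 4; +1 → 5.
The latitude characters are unchanged.

MC51ai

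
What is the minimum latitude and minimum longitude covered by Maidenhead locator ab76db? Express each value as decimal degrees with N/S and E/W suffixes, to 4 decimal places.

73.9583° S, 165.7500° W

Field A=0, B=1: +0·20° lon, +1·10° lat → SW at lon -180°, lat -80°.
Square 7, 6: +7·2° lon, +6·1° lat → SW at lon -166°, lat -74°.
Subsquare d=3, b=1: +3·0.0833333° lon, +1·0.0416667° lat → SW at lon -165.75°, lat -73.9583°.
latitude 73.9583° S, longitude 165.7500° W.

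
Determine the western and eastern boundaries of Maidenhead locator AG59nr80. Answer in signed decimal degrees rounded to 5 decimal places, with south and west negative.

Field A=0, G=6: +0·20° lon, +6·10° lat → SW at lon -180°, lat -30°.
Square 5, 9: +5·2° lon, +9·1° lat → SW at lon -170°, lat -21°.
Subsquare n=13, r=17: +13·0.0833333° lon, +17·0.0416667° lat → SW at lon -168.917°, lat -20.2917°.
Extended square 8, 0: +8·0.00833333° lon, +0·0.00416667° lat → SW at lon -168.85°, lat -20.2917°.
Cell spans 0.00833333° lon × 0.00416667° lat.
west -168.85000, east -168.84167.

-168.85000, -168.84167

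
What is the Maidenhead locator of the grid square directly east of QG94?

RG04

Longitude square 9; +1 → 10, wraps to 0, carry into field.
Longitude field Q = 16; +1 → 17 = R.
The latitude characters are unchanged.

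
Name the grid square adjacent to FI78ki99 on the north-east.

FI78lj00

Longitude extended square 9; +1 → 10, wraps to 0, carry into subsquare.
Longitude subsquare k = 10; +1 → 11 = l.
Latitude extended square 9; +1 → 10, wraps to 0, carry into subsquare.
Latitude subsquare i = 8; +1 → 9 = j.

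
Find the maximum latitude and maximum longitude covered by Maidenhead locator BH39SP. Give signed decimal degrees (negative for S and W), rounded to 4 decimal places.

-10.3333, -152.4167

Field B=1, H=7: +1·20° lon, +7·10° lat → SW at lon -160°, lat -20°.
Square 3, 9: +3·2° lon, +9·1° lat → SW at lon -154°, lat -11°.
Subsquare s=18, p=15: +18·0.0833333° lon, +15·0.0416667° lat → SW at lon -152.5°, lat -10.375°.
Cell spans 0.0833333° lon × 0.0416667° lat. NE corner is SW corner plus one full cell.
latitude -10.3333, longitude -152.4167.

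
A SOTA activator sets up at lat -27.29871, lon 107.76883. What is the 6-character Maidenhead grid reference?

OG32vq

Offset from 180°W / 90°S: lon 287.7688°, lat 62.7013°.
Field: 287.7688/20 → 14 → O, 62.7013/10 → 6 → G; chars OG.
Square: 7.7688/2 → 3, 2.7013/1 → 2; chars 32.
Subsquare: 1.7688/0.0833333 → 21 → v, 0.7013/0.0416667 → 16 → q; chars vq.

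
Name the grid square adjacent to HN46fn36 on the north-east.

HN46fn47

Longitude extended square 3; +1 → 4.
Latitude extended square 6; +1 → 7.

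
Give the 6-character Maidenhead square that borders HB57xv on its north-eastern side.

HB67aw

Longitude subsquare x = 23; +1 → 24, wraps to 0 = a, carry into square.
Longitude square 5; +1 → 6.
Latitude subsquare v = 21; +1 → 22 = w.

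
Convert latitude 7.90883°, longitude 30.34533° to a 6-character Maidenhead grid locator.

KJ57ev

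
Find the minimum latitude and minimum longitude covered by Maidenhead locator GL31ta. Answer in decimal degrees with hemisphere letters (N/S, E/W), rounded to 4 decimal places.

21.0000° N, 52.4167° W

Field G=6, L=11: +6·20° lon, +11·10° lat → SW at lon -60°, lat 20°.
Square 3, 1: +3·2° lon, +1·1° lat → SW at lon -54°, lat 21°.
Subsquare t=19, a=0: +19·0.0833333° lon, +0·0.0416667° lat → SW at lon -52.4167°, lat 21°.
latitude 21.0000° N, longitude 52.4167° W.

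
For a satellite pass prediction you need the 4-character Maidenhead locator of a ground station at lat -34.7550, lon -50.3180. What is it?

Add 180° to longitude and 90° to latitude: 129.68, 55.24.
Field: lon ⌊129.68/20⌋ = 6 → G; lat ⌊55.24/10⌋ = 5 → F.
Square: lon ⌊9.68/2⌋ = 4; lat ⌊5.24/1⌋ = 5.

GF45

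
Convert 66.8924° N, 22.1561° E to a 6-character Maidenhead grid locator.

KP16bv

Offset from 180°W / 90°S: lon 202.1561°, lat 156.8924°.
Field (20°×10°, letters A–R): 202.1561/20 → 10 → K, 156.8924/10 → 15 → P; chars KP.
Square (2°×1°, digits 0–9): 2.1561/2 → 1, 6.8924/1 → 6; chars 16.
Subsquare (5′×2.5′, letters a–x): 0.1561/0.0833333 → 1 → b, 0.8924/0.0416667 → 21 → v; chars bv.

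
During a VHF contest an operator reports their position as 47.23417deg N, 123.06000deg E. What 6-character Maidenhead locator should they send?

Shift to the Maidenhead origin (180°W, 90°S): lon 303.0600, lat 137.2342.
Field: 303.0600/20 → 15 → P, 137.2342/10 → 13 → N; chars PN.
Square: 3.0600/2 → 1, 7.2342/1 → 7; chars 17.
Subsquare: 1.0600/0.0833333 → 12 → m, 0.2342/0.0416667 → 5 → f; chars mf.

PN17mf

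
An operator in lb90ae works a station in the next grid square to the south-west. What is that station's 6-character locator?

Longitude subsquare a = 0; −1 → -1, wraps to 23 = x, carry into square.
Longitude square 9; −1 → 8.
Latitude subsquare e = 4; −1 → 3 = d.

LB80xd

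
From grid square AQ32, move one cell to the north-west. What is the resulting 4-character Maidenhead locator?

AQ23

Longitude square 3; −1 → 2.
Latitude square 2; +1 → 3.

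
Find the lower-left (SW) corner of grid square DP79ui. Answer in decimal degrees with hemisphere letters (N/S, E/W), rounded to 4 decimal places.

69.3333° N, 104.3333° W

Field D=3, P=15: +3·20° lon, +15·10° lat → SW at lon -120°, lat 60°.
Square 7, 9: +7·2° lon, +9·1° lat → SW at lon -106°, lat 69°.
Subsquare u=20, i=8: +20·0.0833333° lon, +8·0.0416667° lat → SW at lon -104.333°, lat 69.3333°.
latitude 69.3333° N, longitude 104.3333° W.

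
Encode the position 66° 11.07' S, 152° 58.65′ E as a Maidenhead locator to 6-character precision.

QC63lt

Add 180° to longitude and 90° to latitude: 332.9775, 23.8155.
Field (20°×10°, letters A–R): 332.9775/20 → 16 → Q, 23.8155/10 → 2 → C; chars QC.
Square (2°×1°, digits 0–9): 12.9775/2 → 6, 3.8155/1 → 3; chars 63.
Subsquare (5′×2.5′, letters a–x): 0.9775/0.0833333 → 11 → l, 0.8155/0.0416667 → 19 → t; chars lt.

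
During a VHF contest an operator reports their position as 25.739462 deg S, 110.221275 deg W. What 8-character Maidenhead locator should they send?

Offset from 180°W / 90°S: lon 69.77872°, lat 64.26054°.
Field: 69.77872/20 → 3 → D, 64.26054/10 → 6 → G; chars DG.
Square: 9.77872/2 → 4, 4.26054/1 → 4; chars 44.
Subsquare: 1.77872/0.0833333 → 21 → v, 0.26054/0.0416667 → 6 → g; chars vg.
Extended square: 0.02872/0.00833333 → 3, 0.01054/0.00416667 → 2; chars 32.

DG44vg32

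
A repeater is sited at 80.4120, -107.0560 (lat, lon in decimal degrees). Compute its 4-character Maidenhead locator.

DR60

Add 180° to longitude and 90° to latitude: 72.94, 170.41.
Field: lon ⌊72.94/20⌋ = 3 → D; lat ⌊170.41/10⌋ = 17 → R.
Square: lon ⌊12.94/2⌋ = 6; lat ⌊0.41/1⌋ = 0.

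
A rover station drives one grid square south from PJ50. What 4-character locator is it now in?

PI59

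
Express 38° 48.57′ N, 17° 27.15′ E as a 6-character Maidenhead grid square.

JM88rt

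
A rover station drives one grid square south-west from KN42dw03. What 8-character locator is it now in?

Longitude extended square 0; −1 → -1, wraps to 9, carry into subsquare.
Longitude subsquare d = 3; −1 → 2 = c.
Latitude extended square 3; −1 → 2.

KN42cw92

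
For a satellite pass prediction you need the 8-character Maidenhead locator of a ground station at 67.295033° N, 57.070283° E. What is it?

LP87mh80

Add 180° to longitude and 90° to latitude: 237.07028, 157.29503.
Field: 237.07028/20 → 11 → L, 157.29503/10 → 15 → P; chars LP.
Square: 17.07028/2 → 8, 7.29503/1 → 7; chars 87.
Subsquare: 1.07028/0.0833333 → 12 → m, 0.29503/0.0416667 → 7 → h; chars mh.
Extended square: 0.07028/0.00833333 → 8, 0.00337/0.00416667 → 0; chars 80.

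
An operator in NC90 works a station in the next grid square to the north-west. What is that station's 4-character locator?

Longitude square 9; −1 → 8.
Latitude square 0; +1 → 1.

NC81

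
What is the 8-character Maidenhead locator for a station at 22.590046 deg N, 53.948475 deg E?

LL62xo31

Add 180° to longitude and 90° to latitude: 233.94848, 112.59005.
Field (20°×10°, letters A–R): 233.94848/20 → 11 → L, 112.59005/10 → 11 → L; chars LL.
Square (2°×1°, digits 0–9): 13.94848/2 → 6, 2.59005/1 → 2; chars 62.
Subsquare (5′×2.5′, letters a–x): 1.94848/0.0833333 → 23 → x, 0.59005/0.0416667 → 14 → o; chars xo.
Extended square (30″×15″, digits 0–9): 0.03181/0.00833333 → 3, 0.00671/0.00416667 → 1; chars 31.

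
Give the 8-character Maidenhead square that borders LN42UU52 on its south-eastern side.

LN42uu61

Longitude extended square 5; +1 → 6.
Latitude extended square 2; −1 → 1.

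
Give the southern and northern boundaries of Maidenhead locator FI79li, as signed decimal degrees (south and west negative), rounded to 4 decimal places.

-0.6667, -0.6250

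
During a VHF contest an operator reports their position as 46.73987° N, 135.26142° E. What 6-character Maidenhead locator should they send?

PN76pr

Add 180° to longitude and 90° to latitude: 315.2614, 136.7399.
Field (20°×10°, letters A–R): lon ⌊315.2614/20⌋ = 15 → P; lat ⌊136.7399/10⌋ = 13 → N.
Square (2°×1°, digits 0–9): lon ⌊15.2614/2⌋ = 7; lat ⌊6.7399/1⌋ = 6.
Subsquare (5′×2.5′, letters a–x): lon ⌊1.2614/0.0833333⌋ = 15 → p; lat ⌊0.7399/0.0416667⌋ = 17 → r.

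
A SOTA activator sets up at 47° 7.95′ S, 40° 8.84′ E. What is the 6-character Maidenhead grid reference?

LE02bu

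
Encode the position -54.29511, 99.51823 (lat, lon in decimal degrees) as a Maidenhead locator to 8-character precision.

Add 180° to longitude and 90° to latitude: 279.51823, 35.70489.
Field: 279.51823/20 → 13 → N, 35.70489/10 → 3 → D; chars ND.
Square: 19.51823/2 → 9, 5.70489/1 → 5; chars 95.
Subsquare: 1.51823/0.0833333 → 18 → s, 0.70489/0.0416667 → 16 → q; chars sq.
Extended square: 0.01823/0.00833333 → 2, 0.03822/0.00416667 → 9; chars 29.

ND95sq29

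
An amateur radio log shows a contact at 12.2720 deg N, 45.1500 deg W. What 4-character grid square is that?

GK72

Offset from 180°W / 90°S: lon 134.85°, lat 102.27°.
Field (20°×10°, letters A–R): lon ⌊134.85/20⌋ = 6 → G; lat ⌊102.27/10⌋ = 10 → K.
Square (2°×1°, digits 0–9): lon ⌊14.85/2⌋ = 7; lat ⌊2.27/1⌋ = 2.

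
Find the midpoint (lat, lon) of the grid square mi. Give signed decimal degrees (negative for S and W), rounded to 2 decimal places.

-5.00, 70.00

Field M=12, I=8: +12·20° lon, +8·10° lat → SW at lon 60°, lat -10°.
Cell spans 20° lon × 10° lat. Centre is SW corner plus half of each.
latitude -5.00, longitude 70.00.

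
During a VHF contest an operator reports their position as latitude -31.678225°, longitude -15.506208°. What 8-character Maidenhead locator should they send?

IF28fh97

Offset from 180°W / 90°S: lon 164.49379°, lat 58.32178°.
Field: lon ⌊164.49379/20⌋ = 8 → I; lat ⌊58.32178/10⌋ = 5 → F.
Square: lon ⌊4.49379/2⌋ = 2; lat ⌊8.32178/1⌋ = 8.
Subsquare: lon ⌊0.49379/0.0833333⌋ = 5 → f; lat ⌊0.32178/0.0416667⌋ = 7 → h.
Extended square: lon ⌊0.07713/0.00833333⌋ = 9; lat ⌊0.03011/0.00416667⌋ = 7.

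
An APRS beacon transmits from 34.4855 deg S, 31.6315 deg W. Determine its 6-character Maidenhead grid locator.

HF45em

Shift to the Maidenhead origin (180°W, 90°S): lon 148.3685, lat 55.5145.
Field (20°×10°, letters A–R): lon ⌊148.3685/20⌋ = 7 → H; lat ⌊55.5145/10⌋ = 5 → F.
Square (2°×1°, digits 0–9): lon ⌊8.3685/2⌋ = 4; lat ⌊5.5145/1⌋ = 5.
Subsquare (5′×2.5′, letters a–x): lon ⌊0.3685/0.0833333⌋ = 4 → e; lat ⌊0.5145/0.0416667⌋ = 12 → m.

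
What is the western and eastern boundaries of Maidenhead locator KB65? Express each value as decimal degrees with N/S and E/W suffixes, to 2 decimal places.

Field K=10, B=1: +10·20° lon, +1·10° lat → SW at lon 20°, lat -80°.
Square 6, 5: +6·2° lon, +5·1° lat → SW at lon 32°, lat -75°.
Cell spans 2° lon × 1° lat.
west 32.00° E, east 34.00° E.

32.00° E, 34.00° E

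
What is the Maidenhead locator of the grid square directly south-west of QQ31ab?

QQ21xa

Longitude subsquare a = 0; −1 → -1, wraps to 23 = x, carry into square.
Longitude square 3; −1 → 2.
Latitude subsquare b = 1; −1 → 0 = a.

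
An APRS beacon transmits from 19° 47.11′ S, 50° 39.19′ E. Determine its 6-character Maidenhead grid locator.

Add 180° to longitude and 90° to latitude: 230.6532, 70.2148.
Field: 230.6532/20 → 11 → L, 70.2148/10 → 7 → H; chars LH.
Square: 10.6532/2 → 5, 0.2148/1 → 0; chars 50.
Subsquare: 0.6532/0.0833333 → 7 → h, 0.2148/0.0416667 → 5 → f; chars hf.

LH50hf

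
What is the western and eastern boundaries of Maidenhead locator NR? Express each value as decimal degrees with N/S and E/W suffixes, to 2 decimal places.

Field N=13, R=17: +13·20° lon, +17·10° lat → SW at lon 80°, lat 80°.
Cell spans 20° lon × 10° lat.
west 80.00° E, east 100.00° E.

80.00° E, 100.00° E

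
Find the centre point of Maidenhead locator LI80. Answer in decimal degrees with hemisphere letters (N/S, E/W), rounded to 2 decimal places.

9.50° S, 57.00° E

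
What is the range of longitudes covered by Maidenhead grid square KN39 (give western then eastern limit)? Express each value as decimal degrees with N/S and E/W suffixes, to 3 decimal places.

26.000° E, 28.000° E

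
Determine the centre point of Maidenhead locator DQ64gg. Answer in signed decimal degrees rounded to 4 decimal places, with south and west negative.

74.2708, -107.4583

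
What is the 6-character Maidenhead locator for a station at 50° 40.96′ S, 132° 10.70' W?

CD39vh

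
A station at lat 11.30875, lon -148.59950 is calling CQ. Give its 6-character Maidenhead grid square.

Add 180° to longitude and 90° to latitude: 31.4005, 101.3088.
Field (20°×10°, letters A–R): 31.4005/20 → 1 → B, 101.3088/10 → 10 → K; chars BK.
Square (2°×1°, digits 0–9): 11.4005/2 → 5, 1.3088/1 → 1; chars 51.
Subsquare (5′×2.5′, letters a–x): 1.4005/0.0833333 → 16 → q, 0.3088/0.0416667 → 7 → h; chars qh.

BK51qh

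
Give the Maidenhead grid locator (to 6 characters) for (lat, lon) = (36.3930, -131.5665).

CM46fj

Add 180° to longitude and 90° to latitude: 48.4335, 126.3930.
Field: 48.4335/20 → 2 → C, 126.3930/10 → 12 → M; chars CM.
Square: 8.4335/2 → 4, 6.3930/1 → 6; chars 46.
Subsquare: 0.4335/0.0833333 → 5 → f, 0.3930/0.0416667 → 9 → j; chars fj.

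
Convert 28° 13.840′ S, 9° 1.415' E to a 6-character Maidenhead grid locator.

Offset from 180°W / 90°S: lon 189.0236°, lat 61.7693°.
Field: 189.0236/20 → 9 → J, 61.7693/10 → 6 → G; chars JG.
Square: 9.0236/2 → 4, 1.7693/1 → 1; chars 41.
Subsquare: 1.0236/0.0833333 → 12 → m, 0.7693/0.0416667 → 18 → s; chars ms.

JG41ms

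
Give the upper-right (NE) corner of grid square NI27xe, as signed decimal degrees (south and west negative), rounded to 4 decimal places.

-2.7917, 86.0000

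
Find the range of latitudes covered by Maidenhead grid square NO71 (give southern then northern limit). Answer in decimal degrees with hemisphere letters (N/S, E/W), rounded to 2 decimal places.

Field N=13, O=14: +13·20° lon, +14·10° lat → SW at lon 80°, lat 50°.
Square 7, 1: +7·2° lon, +1·1° lat → SW at lon 94°, lat 51°.
Cell spans 2° lon × 1° lat.
south 51.00° N, north 52.00° N.

51.00° N, 52.00° N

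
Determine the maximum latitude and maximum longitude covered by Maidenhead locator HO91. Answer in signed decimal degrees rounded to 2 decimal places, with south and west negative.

Field H=7, O=14: +7·20° lon, +14·10° lat → SW at lon -40°, lat 50°.
Square 9, 1: +9·2° lon, +1·1° lat → SW at lon -22°, lat 51°.
Cell spans 2° lon × 1° lat. NE corner is SW corner plus one full cell.
latitude 52.00, longitude -20.00.

52.00, -20.00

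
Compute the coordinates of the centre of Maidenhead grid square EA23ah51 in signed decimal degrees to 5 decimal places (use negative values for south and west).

-86.70208, -95.95417

Field E=4, A=0: +4·20° lon, +0·10° lat → SW at lon -100°, lat -90°.
Square 2, 3: +2·2° lon, +3·1° lat → SW at lon -96°, lat -87°.
Subsquare a=0, h=7: +0·0.0833333° lon, +7·0.0416667° lat → SW at lon -96°, lat -86.7083°.
Extended square 5, 1: +5·0.00833333° lon, +1·0.00416667° lat → SW at lon -95.9583°, lat -86.7042°.
Cell spans 0.00833333° lon × 0.00416667° lat. Centre is SW corner plus half of each.
latitude -86.70208, longitude -95.95417.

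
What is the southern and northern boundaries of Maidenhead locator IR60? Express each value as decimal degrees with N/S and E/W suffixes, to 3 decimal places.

80.000° N, 81.000° N

Field I=8, R=17: +8·20° lon, +17·10° lat → SW at lon -20°, lat 80°.
Square 6, 0: +6·2° lon, +0·1° lat → SW at lon -8°, lat 80°.
Cell spans 2° lon × 1° lat.
south 80.000° N, north 81.000° N.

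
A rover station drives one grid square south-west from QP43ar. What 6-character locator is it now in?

Longitude subsquare a = 0; −1 → -1, wraps to 23 = x, carry into square.
Longitude square 4; −1 → 3.
Latitude subsquare r = 17; −1 → 16 = q.

QP33xq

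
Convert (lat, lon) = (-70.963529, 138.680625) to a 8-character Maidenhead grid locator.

Offset from 180°W / 90°S: lon 318.68062°, lat 19.03647°.
Field (20°×10°, letters A–R): 318.68062/20 → 15 → P, 19.03647/10 → 1 → B; chars PB.
Square (2°×1°, digits 0–9): 18.68062/2 → 9, 9.03647/1 → 9; chars 99.
Subsquare (5′×2.5′, letters a–x): 0.68062/0.0833333 → 8 → i, 0.03647/0.0416667 → 0 → a; chars ia.
Extended square (30″×15″, digits 0–9): 0.01396/0.00833333 → 1, 0.03647/0.00416667 → 8; chars 18.

PB99ia18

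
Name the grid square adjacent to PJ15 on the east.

PJ25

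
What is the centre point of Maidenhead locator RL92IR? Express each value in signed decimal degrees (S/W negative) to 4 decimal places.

22.7292, 178.7083

Field R=17, L=11: +17·20° lon, +11·10° lat → SW at lon 160°, lat 20°.
Square 9, 2: +9·2° lon, +2·1° lat → SW at lon 178°, lat 22°.
Subsquare i=8, r=17: +8·0.0833333° lon, +17·0.0416667° lat → SW at lon 178.667°, lat 22.7083°.
Cell spans 0.0833333° lon × 0.0416667° lat. Centre is SW corner plus half of each.
latitude 22.7292, longitude 178.7083.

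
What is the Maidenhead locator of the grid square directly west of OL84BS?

Longitude subsquare b = 1; −1 → 0 = a.
The latitude characters are unchanged.

OL84as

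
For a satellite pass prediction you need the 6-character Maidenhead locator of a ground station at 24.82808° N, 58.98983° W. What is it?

Shift to the Maidenhead origin (180°W, 90°S): lon 121.0102, lat 114.8281.
Field: lon ⌊121.0102/20⌋ = 6 → G; lat ⌊114.8281/10⌋ = 11 → L.
Square: lon ⌊1.0102/2⌋ = 0; lat ⌊4.8281/1⌋ = 4.
Subsquare: lon ⌊1.0102/0.0833333⌋ = 12 → m; lat ⌊0.8281/0.0416667⌋ = 19 → t.

GL04mt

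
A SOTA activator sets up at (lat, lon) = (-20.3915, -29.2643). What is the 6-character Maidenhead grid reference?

Offset from 180°W / 90°S: lon 150.7357°, lat 69.6085°.
Field (20°×10°, letters A–R): 150.7357/20 → 7 → H, 69.6085/10 → 6 → G; chars HG.
Square (2°×1°, digits 0–9): 10.7357/2 → 5, 9.6085/1 → 9; chars 59.
Subsquare (5′×2.5′, letters a–x): 0.7357/0.0833333 → 8 → i, 0.6085/0.0416667 → 14 → o; chars io.

HG59io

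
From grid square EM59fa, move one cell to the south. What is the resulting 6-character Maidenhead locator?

EM58fx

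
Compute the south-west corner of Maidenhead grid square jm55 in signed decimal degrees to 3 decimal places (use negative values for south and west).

35.000, 10.000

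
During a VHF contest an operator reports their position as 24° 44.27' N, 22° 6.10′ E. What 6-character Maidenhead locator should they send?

KL14br

Shift to the Maidenhead origin (180°W, 90°S): lon 202.1017, lat 114.7378.
Field (20°×10°, letters A–R): 202.1017/20 → 10 → K, 114.7378/10 → 11 → L; chars KL.
Square (2°×1°, digits 0–9): 2.1017/2 → 1, 4.7378/1 → 4; chars 14.
Subsquare (5′×2.5′, letters a–x): 0.1017/0.0833333 → 1 → b, 0.7378/0.0416667 → 17 → r; chars br.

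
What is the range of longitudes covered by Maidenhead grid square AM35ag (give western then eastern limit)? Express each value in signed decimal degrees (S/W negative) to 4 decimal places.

Field A=0, M=12: +0·20° lon, +12·10° lat → SW at lon -180°, lat 30°.
Square 3, 5: +3·2° lon, +5·1° lat → SW at lon -174°, lat 35°.
Subsquare a=0, g=6: +0·0.0833333° lon, +6·0.0416667° lat → SW at lon -174°, lat 35.25°.
Cell spans 0.0833333° lon × 0.0416667° lat.
west -174.0000, east -173.9167.

-174.0000, -173.9167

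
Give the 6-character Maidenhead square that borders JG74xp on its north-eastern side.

JG84aq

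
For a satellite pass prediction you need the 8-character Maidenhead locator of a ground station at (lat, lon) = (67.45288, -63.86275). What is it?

FP87bk68

Offset from 180°W / 90°S: lon 116.13725°, lat 157.45288°.
Field: 116.13725/20 → 5 → F, 157.45288/10 → 15 → P; chars FP.
Square: 16.13725/2 → 8, 7.45288/1 → 7; chars 87.
Subsquare: 0.13725/0.0833333 → 1 → b, 0.45288/0.0416667 → 10 → k; chars bk.
Extended square: 0.05392/0.00833333 → 6, 0.03621/0.00416667 → 8; chars 68.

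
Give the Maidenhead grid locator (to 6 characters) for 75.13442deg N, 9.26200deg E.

JQ45pd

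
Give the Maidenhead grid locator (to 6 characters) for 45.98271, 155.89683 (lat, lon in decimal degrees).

QN75wx

Offset from 180°W / 90°S: lon 335.8968°, lat 135.9827°.
Field: lon ⌊335.8968/20⌋ = 16 → Q; lat ⌊135.9827/10⌋ = 13 → N.
Square: lon ⌊15.8968/2⌋ = 7; lat ⌊5.9827/1⌋ = 5.
Subsquare: lon ⌊1.8968/0.0833333⌋ = 22 → w; lat ⌊0.9827/0.0416667⌋ = 23 → x.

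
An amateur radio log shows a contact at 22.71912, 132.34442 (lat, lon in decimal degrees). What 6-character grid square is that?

Offset from 180°W / 90°S: lon 312.3444°, lat 112.7191°.
Field (20°×10°, letters A–R): 312.3444/20 → 15 → P, 112.7191/10 → 11 → L; chars PL.
Square (2°×1°, digits 0–9): 12.3444/2 → 6, 2.7191/1 → 2; chars 62.
Subsquare (5′×2.5′, letters a–x): 0.3444/0.0833333 → 4 → e, 0.7191/0.0416667 → 17 → r; chars er.

PL62er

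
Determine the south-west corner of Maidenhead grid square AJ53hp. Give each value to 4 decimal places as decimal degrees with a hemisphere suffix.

3.6250° N, 169.4167° W

Field A=0, J=9: +0·20° lon, +9·10° lat → SW at lon -180°, lat 0°.
Square 5, 3: +5·2° lon, +3·1° lat → SW at lon -170°, lat 3°.
Subsquare h=7, p=15: +7·0.0833333° lon, +15·0.0416667° lat → SW at lon -169.417°, lat 3.625°.
latitude 3.6250° N, longitude 169.4167° W.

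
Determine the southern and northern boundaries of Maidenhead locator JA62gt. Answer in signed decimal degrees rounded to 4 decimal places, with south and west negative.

Field J=9, A=0: +9·20° lon, +0·10° lat → SW at lon 0°, lat -90°.
Square 6, 2: +6·2° lon, +2·1° lat → SW at lon 12°, lat -88°.
Subsquare g=6, t=19: +6·0.0833333° lon, +19·0.0416667° lat → SW at lon 12.5°, lat -87.2083°.
Cell spans 0.0833333° lon × 0.0416667° lat.
south -87.2083, north -87.1667.

-87.2083, -87.1667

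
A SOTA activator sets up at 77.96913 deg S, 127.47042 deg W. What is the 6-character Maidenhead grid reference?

CB62ga

Offset from 180°W / 90°S: lon 52.5296°, lat 12.0309°.
Field: lon ⌊52.5296/20⌋ = 2 → C; lat ⌊12.0309/10⌋ = 1 → B.
Square: lon ⌊12.5296/2⌋ = 6; lat ⌊2.0309/1⌋ = 2.
Subsquare: lon ⌊0.5296/0.0833333⌋ = 6 → g; lat ⌊0.0309/0.0416667⌋ = 0 → a.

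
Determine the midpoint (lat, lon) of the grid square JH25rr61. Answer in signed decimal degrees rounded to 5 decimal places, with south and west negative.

-14.28542, 5.47083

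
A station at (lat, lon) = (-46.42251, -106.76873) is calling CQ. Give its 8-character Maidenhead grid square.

DE63on78

Offset from 180°W / 90°S: lon 73.23127°, lat 43.57749°.
Field (20°×10°, letters A–R): 73.23127/20 → 3 → D, 43.57749/10 → 4 → E; chars DE.
Square (2°×1°, digits 0–9): 13.23127/2 → 6, 3.57749/1 → 3; chars 63.
Subsquare (5′×2.5′, letters a–x): 1.23127/0.0833333 → 14 → o, 0.57749/0.0416667 → 13 → n; chars on.
Extended square (30″×15″, digits 0–9): 0.06460/0.00833333 → 7, 0.03582/0.00416667 → 8; chars 78.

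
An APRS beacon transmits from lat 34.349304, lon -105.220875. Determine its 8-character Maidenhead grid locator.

DM74ji33

Add 180° to longitude and 90° to latitude: 74.77912, 124.34930.
Field: 74.77912/20 → 3 → D, 124.34930/10 → 12 → M; chars DM.
Square: 14.77912/2 → 7, 4.34930/1 → 4; chars 74.
Subsquare: 0.77912/0.0833333 → 9 → j, 0.34930/0.0416667 → 8 → i; chars ji.
Extended square: 0.02912/0.00833333 → 3, 0.01597/0.00416667 → 3; chars 33.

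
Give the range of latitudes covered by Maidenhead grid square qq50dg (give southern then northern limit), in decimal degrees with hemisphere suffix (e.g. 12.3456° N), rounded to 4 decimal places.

70.2500° N, 70.2917° N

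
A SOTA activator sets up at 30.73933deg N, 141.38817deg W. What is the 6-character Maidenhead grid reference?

BM90hr

Shift to the Maidenhead origin (180°W, 90°S): lon 38.6118, lat 120.7393.
Field: 38.6118/20 → 1 → B, 120.7393/10 → 12 → M; chars BM.
Square: 18.6118/2 → 9, 0.7393/1 → 0; chars 90.
Subsquare: 0.6118/0.0833333 → 7 → h, 0.7393/0.0416667 → 17 → r; chars hr.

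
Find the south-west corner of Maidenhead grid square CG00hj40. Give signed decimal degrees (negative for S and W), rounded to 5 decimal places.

Field C=2, G=6: +2·20° lon, +6·10° lat → SW at lon -140°, lat -30°.
Square 0, 0: +0·2° lon, +0·1° lat → SW at lon -140°, lat -30°.
Subsquare h=7, j=9: +7·0.0833333° lon, +9·0.0416667° lat → SW at lon -139.417°, lat -29.625°.
Extended square 4, 0: +4·0.00833333° lon, +0·0.00416667° lat → SW at lon -139.383°, lat -29.625°.
latitude -29.62500, longitude -139.38333.

-29.62500, -139.38333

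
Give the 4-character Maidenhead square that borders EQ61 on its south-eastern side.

EQ70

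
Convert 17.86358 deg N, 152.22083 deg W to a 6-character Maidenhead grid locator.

BK37vu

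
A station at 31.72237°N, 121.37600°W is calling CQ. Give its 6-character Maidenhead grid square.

CM91hr

Add 180° to longitude and 90° to latitude: 58.6240, 121.7224.
Field (20°×10°, letters A–R): lon ⌊58.6240/20⌋ = 2 → C; lat ⌊121.7224/10⌋ = 12 → M.
Square (2°×1°, digits 0–9): lon ⌊18.6240/2⌋ = 9; lat ⌊1.7224/1⌋ = 1.
Subsquare (5′×2.5′, letters a–x): lon ⌊0.6240/0.0833333⌋ = 7 → h; lat ⌊0.7224/0.0416667⌋ = 17 → r.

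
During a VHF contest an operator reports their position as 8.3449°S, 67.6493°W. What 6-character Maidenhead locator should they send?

Shift to the Maidenhead origin (180°W, 90°S): lon 112.3507, lat 81.6551.
Field: lon ⌊112.3507/20⌋ = 5 → F; lat ⌊81.6551/10⌋ = 8 → I.
Square: lon ⌊12.3507/2⌋ = 6; lat ⌊1.6551/1⌋ = 1.
Subsquare: lon ⌊0.3507/0.0833333⌋ = 4 → e; lat ⌊0.6551/0.0416667⌋ = 15 → p.

FI61ep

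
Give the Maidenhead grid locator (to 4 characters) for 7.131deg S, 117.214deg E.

OI82

Offset from 180°W / 90°S: lon 297.21°, lat 82.87°.
Field: lon ⌊297.21/20⌋ = 14 → O; lat ⌊82.87/10⌋ = 8 → I.
Square: lon ⌊17.21/2⌋ = 8; lat ⌊2.87/1⌋ = 2.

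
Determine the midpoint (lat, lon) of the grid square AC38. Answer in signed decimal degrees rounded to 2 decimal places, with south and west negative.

-61.50, -173.00

Field A=0, C=2: +0·20° lon, +2·10° lat → SW at lon -180°, lat -70°.
Square 3, 8: +3·2° lon, +8·1° lat → SW at lon -174°, lat -62°.
Cell spans 2° lon × 1° lat. Centre is SW corner plus half of each.
latitude -61.50, longitude -173.00.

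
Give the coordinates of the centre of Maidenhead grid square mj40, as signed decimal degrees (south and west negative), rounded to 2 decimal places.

0.50, 69.00

Field M=12, J=9: +12·20° lon, +9·10° lat → SW at lon 60°, lat 0°.
Square 4, 0: +4·2° lon, +0·1° lat → SW at lon 68°, lat 0°.
Cell spans 2° lon × 1° lat. Centre is SW corner plus half of each.
latitude 0.50, longitude 69.00.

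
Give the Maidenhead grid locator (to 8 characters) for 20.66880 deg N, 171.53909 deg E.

Offset from 180°W / 90°S: lon 351.53909°, lat 110.66880°.
Field (20°×10°, letters A–R): lon ⌊351.53909/20⌋ = 17 → R; lat ⌊110.66880/10⌋ = 11 → L.
Square (2°×1°, digits 0–9): lon ⌊11.53909/2⌋ = 5; lat ⌊0.66880/1⌋ = 0.
Subsquare (5′×2.5′, letters a–x): lon ⌊1.53909/0.0833333⌋ = 18 → s; lat ⌊0.66880/0.0416667⌋ = 16 → q.
Extended square (30″×15″, digits 0–9): lon ⌊0.03909/0.00833333⌋ = 4; lat ⌊0.00213/0.00416667⌋ = 0.

RL50sq40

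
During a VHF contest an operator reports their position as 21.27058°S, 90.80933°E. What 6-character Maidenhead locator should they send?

NG58jr

Shift to the Maidenhead origin (180°W, 90°S): lon 270.8093, lat 68.7294.
Field: 270.8093/20 → 13 → N, 68.7294/10 → 6 → G; chars NG.
Square: 10.8093/2 → 5, 8.7294/1 → 8; chars 58.
Subsquare: 0.8093/0.0833333 → 9 → j, 0.7294/0.0416667 → 17 → r; chars jr.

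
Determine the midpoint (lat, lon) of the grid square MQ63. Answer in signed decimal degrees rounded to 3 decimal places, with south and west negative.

73.500, 73.000

Field M=12, Q=16: +12·20° lon, +16·10° lat → SW at lon 60°, lat 70°.
Square 6, 3: +6·2° lon, +3·1° lat → SW at lon 72°, lat 73°.
Cell spans 2° lon × 1° lat. Centre is SW corner plus half of each.
latitude 73.500, longitude 73.000.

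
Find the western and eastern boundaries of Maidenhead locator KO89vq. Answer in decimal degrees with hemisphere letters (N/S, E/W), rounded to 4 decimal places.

37.7500° E, 37.8333° E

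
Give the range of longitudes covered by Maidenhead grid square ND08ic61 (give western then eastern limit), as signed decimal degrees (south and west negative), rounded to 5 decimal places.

80.71667, 80.72500

Field N=13, D=3: +13·20° lon, +3·10° lat → SW at lon 80°, lat -60°.
Square 0, 8: +0·2° lon, +8·1° lat → SW at lon 80°, lat -52°.
Subsquare i=8, c=2: +8·0.0833333° lon, +2·0.0416667° lat → SW at lon 80.6667°, lat -51.9167°.
Extended square 6, 1: +6·0.00833333° lon, +1·0.00416667° lat → SW at lon 80.7167°, lat -51.9125°.
Cell spans 0.00833333° lon × 0.00416667° lat.
west 80.71667, east 80.72500.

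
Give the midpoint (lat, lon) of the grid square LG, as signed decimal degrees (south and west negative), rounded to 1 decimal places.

-25.0, 50.0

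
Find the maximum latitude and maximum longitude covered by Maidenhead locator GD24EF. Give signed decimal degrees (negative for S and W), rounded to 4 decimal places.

Field G=6, D=3: +6·20° lon, +3·10° lat → SW at lon -60°, lat -60°.
Square 2, 4: +2·2° lon, +4·1° lat → SW at lon -56°, lat -56°.
Subsquare e=4, f=5: +4·0.0833333° lon, +5·0.0416667° lat → SW at lon -55.6667°, lat -55.7917°.
Cell spans 0.0833333° lon × 0.0416667° lat. NE corner is SW corner plus one full cell.
latitude -55.7500, longitude -55.5833.

-55.7500, -55.5833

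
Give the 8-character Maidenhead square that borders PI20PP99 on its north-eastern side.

PI20qq00

Longitude extended square 9; +1 → 10, wraps to 0, carry into subsquare.
Longitude subsquare p = 15; +1 → 16 = q.
Latitude extended square 9; +1 → 10, wraps to 0, carry into subsquare.
Latitude subsquare p = 15; +1 → 16 = q.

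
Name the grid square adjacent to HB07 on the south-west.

Longitude square 0; −1 → -1, wraps to 9, carry into field.
Longitude field H = 7; −1 → 6 = G.
Latitude square 7; −1 → 6.

GB96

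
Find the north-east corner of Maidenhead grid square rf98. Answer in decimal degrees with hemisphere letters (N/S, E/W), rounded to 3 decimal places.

Field R=17, F=5: +17·20° lon, +5·10° lat → SW at lon 160°, lat -40°.
Square 9, 8: +9·2° lon, +8·1° lat → SW at lon 178°, lat -32°.
Cell spans 2° lon × 1° lat. NE corner is SW corner plus one full cell.
latitude 31.000° S, longitude 180.000° E.

31.000° S, 180.000° E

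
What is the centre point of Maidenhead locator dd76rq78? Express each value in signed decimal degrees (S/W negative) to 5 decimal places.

Field D=3, D=3: +3·20° lon, +3·10° lat → SW at lon -120°, lat -60°.
Square 7, 6: +7·2° lon, +6·1° lat → SW at lon -106°, lat -54°.
Subsquare r=17, q=16: +17·0.0833333° lon, +16·0.0416667° lat → SW at lon -104.583°, lat -53.3333°.
Extended square 7, 8: +7·0.00833333° lon, +8·0.00416667° lat → SW at lon -104.525°, lat -53.3°.
Cell spans 0.00833333° lon × 0.00416667° lat. Centre is SW corner plus half of each.
latitude -53.29792, longitude -104.52083.

-53.29792, -104.52083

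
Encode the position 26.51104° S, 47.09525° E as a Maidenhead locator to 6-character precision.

Shift to the Maidenhead origin (180°W, 90°S): lon 227.0952, lat 63.4890.
Field: 227.0952/20 → 11 → L, 63.4890/10 → 6 → G; chars LG.
Square: 7.0952/2 → 3, 3.4890/1 → 3; chars 33.
Subsquare: 1.0952/0.0833333 → 13 → n, 0.4890/0.0416667 → 11 → l; chars nl.

LG33nl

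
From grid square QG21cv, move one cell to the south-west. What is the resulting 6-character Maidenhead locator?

QG21bu

Longitude subsquare c = 2; −1 → 1 = b.
Latitude subsquare v = 21; −1 → 20 = u.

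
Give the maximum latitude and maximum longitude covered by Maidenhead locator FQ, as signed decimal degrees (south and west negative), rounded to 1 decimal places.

80.0, -60.0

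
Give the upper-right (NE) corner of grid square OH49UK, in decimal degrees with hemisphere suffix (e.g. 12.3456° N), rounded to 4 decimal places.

10.5417° S, 109.7500° E

Field O=14, H=7: +14·20° lon, +7·10° lat → SW at lon 100°, lat -20°.
Square 4, 9: +4·2° lon, +9·1° lat → SW at lon 108°, lat -11°.
Subsquare u=20, k=10: +20·0.0833333° lon, +10·0.0416667° lat → SW at lon 109.667°, lat -10.5833°.
Cell spans 0.0833333° lon × 0.0416667° lat. NE corner is SW corner plus one full cell.
latitude 10.5417° S, longitude 109.7500° E.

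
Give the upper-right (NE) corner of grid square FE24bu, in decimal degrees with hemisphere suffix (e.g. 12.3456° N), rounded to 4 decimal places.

Field F=5, E=4: +5·20° lon, +4·10° lat → SW at lon -80°, lat -50°.
Square 2, 4: +2·2° lon, +4·1° lat → SW at lon -76°, lat -46°.
Subsquare b=1, u=20: +1·0.0833333° lon, +20·0.0416667° lat → SW at lon -75.9167°, lat -45.1667°.
Cell spans 0.0833333° lon × 0.0416667° lat. NE corner is SW corner plus one full cell.
latitude 45.1250° S, longitude 75.8333° W.

45.1250° S, 75.8333° W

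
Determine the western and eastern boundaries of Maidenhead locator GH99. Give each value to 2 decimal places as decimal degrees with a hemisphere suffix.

42.00° W, 40.00° W

Field G=6, H=7: +6·20° lon, +7·10° lat → SW at lon -60°, lat -20°.
Square 9, 9: +9·2° lon, +9·1° lat → SW at lon -42°, lat -11°.
Cell spans 2° lon × 1° lat.
west 42.00° W, east 40.00° W.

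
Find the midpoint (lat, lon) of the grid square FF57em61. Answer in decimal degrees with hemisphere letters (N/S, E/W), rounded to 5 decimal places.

Field F=5, F=5: +5·20° lon, +5·10° lat → SW at lon -80°, lat -40°.
Square 5, 7: +5·2° lon, +7·1° lat → SW at lon -70°, lat -33°.
Subsquare e=4, m=12: +4·0.0833333° lon, +12·0.0416667° lat → SW at lon -69.6667°, lat -32.5°.
Extended square 6, 1: +6·0.00833333° lon, +1·0.00416667° lat → SW at lon -69.6167°, lat -32.4958°.
Cell spans 0.00833333° lon × 0.00416667° lat. Centre is SW corner plus half of each.
latitude 32.49375° S, longitude 69.61250° W.

32.49375° S, 69.61250° W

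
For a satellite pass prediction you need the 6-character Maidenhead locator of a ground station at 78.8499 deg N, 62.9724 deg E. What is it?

MQ18lu

Shift to the Maidenhead origin (180°W, 90°S): lon 242.9724, lat 168.8499.
Field: 242.9724/20 → 12 → M, 168.8499/10 → 16 → Q; chars MQ.
Square: 2.9724/2 → 1, 8.8499/1 → 8; chars 18.
Subsquare: 0.9724/0.0833333 → 11 → l, 0.8499/0.0416667 → 20 → u; chars lu.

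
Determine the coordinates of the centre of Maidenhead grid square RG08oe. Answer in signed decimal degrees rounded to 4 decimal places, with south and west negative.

-21.8125, 161.2083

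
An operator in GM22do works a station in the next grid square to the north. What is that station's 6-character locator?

GM22dp

Latitude subsquare o = 14; +1 → 15 = p.
The longitude characters are unchanged.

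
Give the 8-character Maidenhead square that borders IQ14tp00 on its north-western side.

Longitude extended square 0; −1 → -1, wraps to 9, carry into subsquare.
Longitude subsquare t = 19; −1 → 18 = s.
Latitude extended square 0; +1 → 1.

IQ14sp91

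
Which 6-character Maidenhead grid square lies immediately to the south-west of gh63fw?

GH63ev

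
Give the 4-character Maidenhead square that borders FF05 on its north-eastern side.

FF16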